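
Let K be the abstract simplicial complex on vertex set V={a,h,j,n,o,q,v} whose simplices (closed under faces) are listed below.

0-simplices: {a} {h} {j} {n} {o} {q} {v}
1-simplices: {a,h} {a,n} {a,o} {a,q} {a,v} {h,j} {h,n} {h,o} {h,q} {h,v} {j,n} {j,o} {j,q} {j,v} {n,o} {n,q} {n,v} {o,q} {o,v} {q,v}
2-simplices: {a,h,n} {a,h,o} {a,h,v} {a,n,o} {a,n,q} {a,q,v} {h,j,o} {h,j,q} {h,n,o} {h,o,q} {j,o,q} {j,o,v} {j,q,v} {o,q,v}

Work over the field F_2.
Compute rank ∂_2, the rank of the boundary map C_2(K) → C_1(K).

n_0=7 n_1=20 n_2=14  [Z2]
∂1: piv[ah,an,ao,aq,av,hj] rk=6  ker:hn,ho,hq,hv,jn,jo,jq,jv,no,nq,nv,oq,ov,qv
∂2: piv[ahn,aho,ahv,ano,anq,aqv,hjo,hjq,hoq,jov,jqv] rk=11  ker:hno,joq,oqv
rk∂_2=11

rank∂_2=11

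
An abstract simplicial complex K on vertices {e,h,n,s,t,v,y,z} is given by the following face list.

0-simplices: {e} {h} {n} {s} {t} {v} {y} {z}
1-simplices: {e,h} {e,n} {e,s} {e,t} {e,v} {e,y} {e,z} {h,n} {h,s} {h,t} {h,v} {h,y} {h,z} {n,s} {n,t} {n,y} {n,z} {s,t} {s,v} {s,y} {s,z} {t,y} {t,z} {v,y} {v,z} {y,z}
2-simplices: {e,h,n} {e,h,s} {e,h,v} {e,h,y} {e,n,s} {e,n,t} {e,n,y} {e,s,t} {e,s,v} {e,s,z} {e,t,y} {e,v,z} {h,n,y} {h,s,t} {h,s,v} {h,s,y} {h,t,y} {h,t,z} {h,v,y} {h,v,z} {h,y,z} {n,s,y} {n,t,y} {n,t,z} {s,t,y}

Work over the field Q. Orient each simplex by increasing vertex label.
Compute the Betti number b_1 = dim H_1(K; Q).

b_1=0

n_0=8 n_1=26 n_2=25  [Q]
∂1: piv[eh,en,es,et,ev,ey,ez] rk=7  ker:hn,hs,ht,hv,hy,hz,ns,nt,ny,nz,st,sv,sy,sz,ty,tz,vy,vz,yz
∂2: piv[ehn,ehs,ehv,ehy,ens,ent,eny,est,esv,esz,ety,evz,hst,hsy,htz,hvy,hvz,hyz,ntz] rk=19  ker:hny,hsv,hty,nsy,nty,sty
b_1=(26−7)−19=0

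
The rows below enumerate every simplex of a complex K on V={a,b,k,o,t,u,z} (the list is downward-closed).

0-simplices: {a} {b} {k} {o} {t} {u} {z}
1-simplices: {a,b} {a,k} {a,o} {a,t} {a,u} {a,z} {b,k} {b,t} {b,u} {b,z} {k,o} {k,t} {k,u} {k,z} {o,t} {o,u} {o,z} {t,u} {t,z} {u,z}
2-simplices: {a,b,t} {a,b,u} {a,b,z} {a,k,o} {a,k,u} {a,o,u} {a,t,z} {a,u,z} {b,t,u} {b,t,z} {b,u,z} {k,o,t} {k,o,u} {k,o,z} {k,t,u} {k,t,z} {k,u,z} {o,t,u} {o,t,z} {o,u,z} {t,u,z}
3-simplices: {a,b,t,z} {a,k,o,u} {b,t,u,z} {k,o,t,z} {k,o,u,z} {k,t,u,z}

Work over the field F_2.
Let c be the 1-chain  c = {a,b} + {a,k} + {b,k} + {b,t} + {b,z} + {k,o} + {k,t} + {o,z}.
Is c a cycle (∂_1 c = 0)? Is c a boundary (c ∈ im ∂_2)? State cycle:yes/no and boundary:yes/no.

n_0=7 n_1=20 n_2=21 n_3=6  [Z2]
∂1: piv[ab,ak,ao,at,au,az] rk=6  ker:bk,bt,bu,bz,ko,kt,ku,kz,ot,ou,oz,tu,tz,uz
∂2: piv[abt,abu,abz,ako,aku,aou,atz,auz,btu,kot,koz,ktu,ktz] rk=13  ker:btz,buz,kou,kuz,otu,otz,ouz,tuz
∂3: piv[abtz,akou,btuz,kotz,kouz,ktuz] rk=6
∂1c = 0
c vs im∂2: residual ≠ 0 ⇒ not boundary

cycle:yes boundary:no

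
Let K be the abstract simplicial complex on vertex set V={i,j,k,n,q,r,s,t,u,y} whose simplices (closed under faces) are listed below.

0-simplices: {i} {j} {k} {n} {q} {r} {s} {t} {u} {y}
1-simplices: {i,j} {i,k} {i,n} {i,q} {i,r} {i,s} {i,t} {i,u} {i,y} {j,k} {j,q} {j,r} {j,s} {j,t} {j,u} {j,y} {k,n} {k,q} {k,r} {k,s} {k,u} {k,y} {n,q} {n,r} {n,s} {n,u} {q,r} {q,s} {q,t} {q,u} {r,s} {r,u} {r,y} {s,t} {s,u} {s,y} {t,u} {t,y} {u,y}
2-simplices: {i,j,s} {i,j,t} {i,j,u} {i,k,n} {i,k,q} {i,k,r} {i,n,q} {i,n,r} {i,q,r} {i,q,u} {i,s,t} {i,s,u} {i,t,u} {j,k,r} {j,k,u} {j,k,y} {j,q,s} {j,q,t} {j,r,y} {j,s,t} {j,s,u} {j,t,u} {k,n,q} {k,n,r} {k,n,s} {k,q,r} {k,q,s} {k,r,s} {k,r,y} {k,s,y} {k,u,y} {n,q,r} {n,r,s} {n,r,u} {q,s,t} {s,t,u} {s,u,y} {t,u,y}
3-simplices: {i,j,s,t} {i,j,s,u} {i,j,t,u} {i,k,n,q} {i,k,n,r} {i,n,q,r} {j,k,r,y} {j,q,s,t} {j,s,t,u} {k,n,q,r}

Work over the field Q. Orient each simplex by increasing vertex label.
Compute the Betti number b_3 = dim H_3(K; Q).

n_0=10 n_1=39 n_2=38 n_3=10  [Q]
∂1: piv[ij,ik,in,iq,ir,is,it,iu,iy] rk=9  ker:jk,jq,jr,js,jt,ju,jy,kn,kq,kr,ks,ku,ky,nq,nr,ns,nu,qr,qs,qt,qu,rs,ru,ry,st,su,sy,tu,ty,uy
∂2: piv[ijs,ijt,iju,ikn,ikq,ikr,inq,inr,iqr,iqu,ist,isu,itu,jkr,jku,jky,jqs,jqt,jry,kns,kqs,krs,ksy,kuy,nru,suy,tuy] rk=27  ker:jst,jsu,jtu,knq,knr,kqr,kry,nqr,nrs,qst,stu
∂3: piv[ijst,ijsu,ijtu,iknq,iknr,inqr,jkry,jqst,jstu,knqr] rk=10
b_3=(10−10)−0=0

b_3=0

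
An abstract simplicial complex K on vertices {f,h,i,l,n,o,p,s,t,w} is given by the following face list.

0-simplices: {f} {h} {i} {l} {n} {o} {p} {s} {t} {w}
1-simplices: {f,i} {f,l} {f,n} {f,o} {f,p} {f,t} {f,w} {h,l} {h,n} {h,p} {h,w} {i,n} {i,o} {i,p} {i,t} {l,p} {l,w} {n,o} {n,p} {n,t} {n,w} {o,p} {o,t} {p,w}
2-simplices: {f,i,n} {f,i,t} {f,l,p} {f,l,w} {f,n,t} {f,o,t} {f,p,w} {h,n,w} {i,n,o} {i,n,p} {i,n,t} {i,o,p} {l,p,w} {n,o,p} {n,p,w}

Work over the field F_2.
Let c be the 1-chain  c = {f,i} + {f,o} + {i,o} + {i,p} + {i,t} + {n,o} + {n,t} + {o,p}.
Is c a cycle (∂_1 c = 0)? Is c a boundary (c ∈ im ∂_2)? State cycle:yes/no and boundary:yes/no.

cycle:yes boundary:no

n_0=10 n_1=24 n_2=15  [Z2]
∂1: piv[fi,fl,fn,fo,fp,ft,fw,hl] rk=8  ker:hn,hp,hw,in,io,ip,it,lp,lw,no,np,nt,nw,op,ot,pw
∂2: piv[fin,fit,flp,flw,fnt,fot,fpw,hnw,ino,inp,iop,npw] rk=12  ker:int,lpw,nop
∂1c = 0
c vs im∂2: residual ≠ 0 ⇒ not boundary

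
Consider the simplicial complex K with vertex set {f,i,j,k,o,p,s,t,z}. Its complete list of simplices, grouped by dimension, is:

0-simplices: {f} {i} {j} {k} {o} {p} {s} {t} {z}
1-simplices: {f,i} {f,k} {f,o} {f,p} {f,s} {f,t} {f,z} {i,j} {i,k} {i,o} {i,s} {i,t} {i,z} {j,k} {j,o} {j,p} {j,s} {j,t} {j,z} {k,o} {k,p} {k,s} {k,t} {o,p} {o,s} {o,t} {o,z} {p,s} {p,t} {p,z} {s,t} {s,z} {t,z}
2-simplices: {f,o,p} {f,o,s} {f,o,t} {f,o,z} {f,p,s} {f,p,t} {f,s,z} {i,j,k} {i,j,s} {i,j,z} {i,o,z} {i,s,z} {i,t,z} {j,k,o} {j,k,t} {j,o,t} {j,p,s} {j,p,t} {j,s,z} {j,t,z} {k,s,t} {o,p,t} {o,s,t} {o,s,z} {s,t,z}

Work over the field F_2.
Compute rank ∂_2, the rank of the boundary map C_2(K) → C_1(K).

rank∂_2=21

n_0=9 n_1=33 n_2=25  [Z2]
∂1: piv[fi,fk,fo,fp,fs,ft,fz,ij] rk=8  ker:ik,io,is,it,iz,jk,jo,jp,js,jt,jz,ko,kp,ks,kt,op,os,ot,oz,ps,pt,pz,st,sz,tz
∂2: piv[fop,fos,fot,foz,fps,fpt,fsz,ijk,ijs,ijz,ioz,isz,itz,jko,jkt,jot,jps,jpt,jtz,kst,ost] rk=21  ker:jsz,opt,osz,stz
rk∂_2=21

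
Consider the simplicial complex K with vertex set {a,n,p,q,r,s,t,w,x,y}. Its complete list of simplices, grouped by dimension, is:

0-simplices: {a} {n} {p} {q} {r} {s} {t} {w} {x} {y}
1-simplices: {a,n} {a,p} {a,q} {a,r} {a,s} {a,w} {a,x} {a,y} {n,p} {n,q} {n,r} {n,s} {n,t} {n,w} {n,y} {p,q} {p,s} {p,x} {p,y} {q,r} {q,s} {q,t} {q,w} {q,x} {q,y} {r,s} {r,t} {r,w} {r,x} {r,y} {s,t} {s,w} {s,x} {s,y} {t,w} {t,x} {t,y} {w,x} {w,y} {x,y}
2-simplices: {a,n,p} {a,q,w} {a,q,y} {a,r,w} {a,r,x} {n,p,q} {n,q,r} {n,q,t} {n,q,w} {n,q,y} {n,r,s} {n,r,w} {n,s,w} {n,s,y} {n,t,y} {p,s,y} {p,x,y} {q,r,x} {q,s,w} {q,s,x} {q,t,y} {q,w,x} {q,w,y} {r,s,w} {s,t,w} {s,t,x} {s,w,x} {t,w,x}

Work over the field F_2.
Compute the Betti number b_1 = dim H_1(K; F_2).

b_1=7

n_0=10 n_1=40 n_2=28  [Z2]
∂1: piv[an,ap,aq,ar,as,aw,ax,ay,nt] rk=9  ker:np,nq,nr,ns,nw,ny,pq,ps,px,py,qr,qs,qt,qw,qx,qy,rs,rt,rw,rx,ry,st,sw,sx,sy,tw,tx,ty,wx,wy,xy
∂2: piv[anp,aqw,aqy,arw,arx,npq,nqr,nqt,nqw,nqy,nrs,nrw,nsw,nsy,nty,psy,pxy,qrx,qsw,qsx,qwx,qwy,stw,stx] rk=24  ker:qty,rsw,swx,twx
b_1=(40−9)−24=7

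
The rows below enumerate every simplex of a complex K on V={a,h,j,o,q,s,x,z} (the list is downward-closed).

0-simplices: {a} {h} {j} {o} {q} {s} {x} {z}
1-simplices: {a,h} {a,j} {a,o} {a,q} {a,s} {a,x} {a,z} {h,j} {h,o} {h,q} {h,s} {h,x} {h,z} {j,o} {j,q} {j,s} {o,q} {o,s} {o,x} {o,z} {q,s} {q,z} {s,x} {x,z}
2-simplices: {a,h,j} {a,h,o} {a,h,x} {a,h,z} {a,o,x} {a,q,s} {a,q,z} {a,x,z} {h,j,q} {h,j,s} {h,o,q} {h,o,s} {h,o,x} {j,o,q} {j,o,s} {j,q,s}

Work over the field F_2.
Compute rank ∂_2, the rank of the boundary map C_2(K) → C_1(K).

n_0=8 n_1=24 n_2=16  [Z2]
∂1: piv[ah,aj,ao,aq,as,ax,az] rk=7  ker:hj,ho,hq,hs,hx,hz,jo,jq,js,oq,os,ox,oz,qs,qz,sx,xz
∂2: piv[ahj,aho,ahx,ahz,aox,aqs,aqz,axz,hjq,hjs,hoq,hos,joq,jqs] rk=14  ker:hox,jos
rk∂_2=14

rank∂_2=14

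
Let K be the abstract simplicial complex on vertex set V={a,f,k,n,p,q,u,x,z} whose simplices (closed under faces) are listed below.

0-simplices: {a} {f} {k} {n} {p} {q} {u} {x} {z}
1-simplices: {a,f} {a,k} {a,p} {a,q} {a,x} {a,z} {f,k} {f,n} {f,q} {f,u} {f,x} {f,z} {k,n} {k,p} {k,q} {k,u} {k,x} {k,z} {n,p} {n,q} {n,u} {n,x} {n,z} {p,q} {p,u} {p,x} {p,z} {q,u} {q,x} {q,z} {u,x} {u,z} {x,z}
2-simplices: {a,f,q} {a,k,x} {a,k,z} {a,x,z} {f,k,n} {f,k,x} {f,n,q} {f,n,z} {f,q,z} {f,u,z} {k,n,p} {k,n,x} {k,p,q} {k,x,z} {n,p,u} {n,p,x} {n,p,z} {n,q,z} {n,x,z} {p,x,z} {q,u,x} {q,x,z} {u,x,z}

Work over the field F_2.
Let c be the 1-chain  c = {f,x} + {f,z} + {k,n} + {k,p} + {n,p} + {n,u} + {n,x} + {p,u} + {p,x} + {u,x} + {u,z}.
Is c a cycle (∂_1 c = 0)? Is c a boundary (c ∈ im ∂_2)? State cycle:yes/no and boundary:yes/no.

n_0=9 n_1=33 n_2=23  [Z2]
∂1: piv[af,ak,ap,aq,ax,az,fn,fu] rk=8  ker:fk,fq,fx,fz,kn,kp,kq,ku,kx,kz,np,nq,nu,nx,nz,pq,pu,px,pz,qu,qx,qz,ux,uz,xz
∂2: piv[afq,akx,akz,axz,fkn,fkx,fnq,fnz,fqz,fuz,knp,knx,kpq,npu,npx,npz,nxz,qux,qxz,uxz] rk=20  ker:kxz,nqz,pxz
∂1c = 0
c vs im∂2: reduces to 0 ⇒ boundary

cycle:yes boundary:yes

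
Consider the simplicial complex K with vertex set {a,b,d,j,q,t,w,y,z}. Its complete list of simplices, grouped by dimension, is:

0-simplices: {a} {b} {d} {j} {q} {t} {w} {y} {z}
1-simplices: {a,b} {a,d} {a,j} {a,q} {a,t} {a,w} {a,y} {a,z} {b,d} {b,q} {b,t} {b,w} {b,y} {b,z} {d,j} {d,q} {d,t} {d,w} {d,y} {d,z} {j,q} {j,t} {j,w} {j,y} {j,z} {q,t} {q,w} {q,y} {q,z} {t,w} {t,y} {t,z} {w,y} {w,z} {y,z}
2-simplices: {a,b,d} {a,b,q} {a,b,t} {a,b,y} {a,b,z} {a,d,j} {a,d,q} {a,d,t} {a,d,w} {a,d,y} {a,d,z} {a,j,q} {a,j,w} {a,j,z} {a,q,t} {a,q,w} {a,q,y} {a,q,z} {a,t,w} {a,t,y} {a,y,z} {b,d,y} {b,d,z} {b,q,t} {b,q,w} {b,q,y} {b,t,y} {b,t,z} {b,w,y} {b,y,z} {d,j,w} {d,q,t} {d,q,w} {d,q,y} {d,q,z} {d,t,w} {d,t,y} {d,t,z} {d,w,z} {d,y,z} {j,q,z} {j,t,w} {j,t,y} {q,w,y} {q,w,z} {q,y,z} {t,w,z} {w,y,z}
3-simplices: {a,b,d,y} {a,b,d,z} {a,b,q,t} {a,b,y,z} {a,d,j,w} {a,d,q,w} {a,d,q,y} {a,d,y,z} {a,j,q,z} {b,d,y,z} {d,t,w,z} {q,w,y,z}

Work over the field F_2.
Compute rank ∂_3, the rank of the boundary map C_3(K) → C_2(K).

rank∂_3=11

n_0=9 n_1=35 n_2=48 n_3=12  [Z2]
∂1: piv[ab,ad,aj,aq,at,aw,ay,az] rk=8  ker:bd,bq,bt,bw,by,bz,dj,dq,dt,dw,dy,dz,jq,jt,jw,jy,jz,qt,qw,qy,qz,tw,ty,tz,wy,wz,yz
∂2: piv[abd,abq,abt,aby,abz,adj,adq,adt,adw,ady,adz,ajq,ajw,ajz,aqt,aqw,aqy,aqz,atw,aty,ayz,bqw,btz,bwy,dwz,jtw,jty] rk=27  ker:bdy,bdz,bqt,bqy,bty,byz,djw,dqt,dqw,dqy,dqz,dtw,dty,dtz,dyz,jqz,qwy,qwz,qyz,twz,wyz
∂3: piv[abdy,abdz,abqt,abyz,adjw,adqw,adqy,adyz,ajqz,dtwz,qwyz] rk=11  ker:bdyz
rk∂_3=11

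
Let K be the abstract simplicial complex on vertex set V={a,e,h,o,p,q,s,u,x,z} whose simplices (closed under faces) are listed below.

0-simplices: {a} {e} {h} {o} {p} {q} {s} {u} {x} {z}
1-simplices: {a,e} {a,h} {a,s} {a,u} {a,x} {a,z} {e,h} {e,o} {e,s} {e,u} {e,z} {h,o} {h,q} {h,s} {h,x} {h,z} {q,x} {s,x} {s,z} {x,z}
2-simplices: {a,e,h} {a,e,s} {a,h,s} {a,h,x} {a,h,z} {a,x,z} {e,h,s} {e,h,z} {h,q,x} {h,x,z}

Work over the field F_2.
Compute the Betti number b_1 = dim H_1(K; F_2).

n_0=10 n_1=20 n_2=10  [Z2]
∂1: piv[ae,ah,as,au,ax,az,eo,hq] rk=8  ker:eh,es,eu,ez,ho,hs,hx,hz,qx,sx,sz,xz
∂2: piv[aeh,aes,ahs,ahx,ahz,axz,ehz,hqx] rk=8  ker:ehs,hxz
b_1=(20−8)−8=4

b_1=4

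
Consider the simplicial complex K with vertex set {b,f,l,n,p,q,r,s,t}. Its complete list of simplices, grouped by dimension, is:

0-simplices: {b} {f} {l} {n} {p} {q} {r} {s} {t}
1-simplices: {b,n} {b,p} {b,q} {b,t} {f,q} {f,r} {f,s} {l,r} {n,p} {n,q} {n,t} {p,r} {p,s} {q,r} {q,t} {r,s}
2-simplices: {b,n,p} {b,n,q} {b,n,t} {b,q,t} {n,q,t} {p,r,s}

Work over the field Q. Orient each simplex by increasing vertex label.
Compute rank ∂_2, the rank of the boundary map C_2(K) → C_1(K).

n_0=9 n_1=16 n_2=6  [Q]
∂1: piv[bn,bp,bq,bt,fq,fr,fs,lr] rk=8  ker:np,nq,nt,pr,ps,qr,qt,rs
∂2: piv[bnp,bnq,bnt,bqt,prs] rk=5  ker:nqt
rk∂_2=5

rank∂_2=5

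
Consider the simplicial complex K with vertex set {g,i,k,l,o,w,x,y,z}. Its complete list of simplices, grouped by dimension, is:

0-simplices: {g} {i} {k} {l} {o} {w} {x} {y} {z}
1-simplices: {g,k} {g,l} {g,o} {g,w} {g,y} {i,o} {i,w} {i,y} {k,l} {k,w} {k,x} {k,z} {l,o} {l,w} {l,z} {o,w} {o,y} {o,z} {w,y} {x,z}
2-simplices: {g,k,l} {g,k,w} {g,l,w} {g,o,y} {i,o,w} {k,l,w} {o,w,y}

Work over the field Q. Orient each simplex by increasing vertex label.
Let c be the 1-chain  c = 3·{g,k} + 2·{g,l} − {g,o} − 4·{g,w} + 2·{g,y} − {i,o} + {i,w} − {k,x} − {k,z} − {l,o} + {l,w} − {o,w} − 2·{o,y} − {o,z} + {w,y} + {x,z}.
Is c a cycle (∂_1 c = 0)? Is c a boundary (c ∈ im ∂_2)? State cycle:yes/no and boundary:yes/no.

n_0=9 n_1=20 n_2=7  [Q]
∂1: piv[gk,gl,go,gw,gy,io,kx,kz] rk=8  ker:iw,iy,kl,kw,lo,lw,lz,ow,oy,oz,wy,xz
∂2: piv[gkl,gkw,glw,goy,iow,owy] rk=6  ker:klw
∂1c = −2·{g} + 5·{k} + 2·{l} + {o} − 4·{w} − 2·{x} + {y} − {z}

cycle:no boundary:no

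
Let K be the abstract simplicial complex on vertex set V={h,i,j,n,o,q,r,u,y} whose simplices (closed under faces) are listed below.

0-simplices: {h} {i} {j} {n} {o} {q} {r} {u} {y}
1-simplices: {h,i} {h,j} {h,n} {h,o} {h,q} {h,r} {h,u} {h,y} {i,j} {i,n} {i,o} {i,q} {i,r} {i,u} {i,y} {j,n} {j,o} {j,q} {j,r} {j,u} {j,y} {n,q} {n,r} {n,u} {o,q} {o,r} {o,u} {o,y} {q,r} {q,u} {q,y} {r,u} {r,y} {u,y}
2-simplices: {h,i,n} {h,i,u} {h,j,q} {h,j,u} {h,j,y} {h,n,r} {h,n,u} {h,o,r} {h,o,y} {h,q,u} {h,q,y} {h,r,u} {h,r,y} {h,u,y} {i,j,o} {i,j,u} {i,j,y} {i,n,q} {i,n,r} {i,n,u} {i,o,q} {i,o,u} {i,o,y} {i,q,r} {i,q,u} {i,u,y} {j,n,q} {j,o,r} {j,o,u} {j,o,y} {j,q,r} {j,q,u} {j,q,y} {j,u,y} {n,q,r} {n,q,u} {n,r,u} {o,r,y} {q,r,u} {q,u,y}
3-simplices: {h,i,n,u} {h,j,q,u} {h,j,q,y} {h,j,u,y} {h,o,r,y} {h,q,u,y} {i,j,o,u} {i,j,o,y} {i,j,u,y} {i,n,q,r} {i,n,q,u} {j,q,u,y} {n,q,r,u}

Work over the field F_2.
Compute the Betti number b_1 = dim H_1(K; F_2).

n_0=9 n_1=34 n_2=40 n_3=13  [Z2]
∂1: piv[hi,hj,hn,ho,hq,hr,hu,hy] rk=8  ker:ij,in,io,iq,ir,iu,iy,jn,jo,jq,jr,ju,jy,nq,nr,nu,oq,or,ou,oy,qr,qu,qy,ru,ry,uy
∂2: piv[hin,hiu,hjq,hju,hjy,hnr,hnu,hor,hoy,hqu,hqy,hru,hry,huy,ijo,iju,ijy,inq,inr,ioq,iou,ioy,iqr,iqu,jnq,jor] rk=26  ker:inu,iuy,jou,joy,jqr,jqu,jqy,juy,nqr,nqu,nru,ory,qru,quy
∂3: piv[hinu,hjqu,hjqy,hjuy,hory,hquy,ijou,ijoy,ijuy,inqr,inqu,nqru] rk=12  ker:jquy
b_1=(34−8)−26=0

b_1=0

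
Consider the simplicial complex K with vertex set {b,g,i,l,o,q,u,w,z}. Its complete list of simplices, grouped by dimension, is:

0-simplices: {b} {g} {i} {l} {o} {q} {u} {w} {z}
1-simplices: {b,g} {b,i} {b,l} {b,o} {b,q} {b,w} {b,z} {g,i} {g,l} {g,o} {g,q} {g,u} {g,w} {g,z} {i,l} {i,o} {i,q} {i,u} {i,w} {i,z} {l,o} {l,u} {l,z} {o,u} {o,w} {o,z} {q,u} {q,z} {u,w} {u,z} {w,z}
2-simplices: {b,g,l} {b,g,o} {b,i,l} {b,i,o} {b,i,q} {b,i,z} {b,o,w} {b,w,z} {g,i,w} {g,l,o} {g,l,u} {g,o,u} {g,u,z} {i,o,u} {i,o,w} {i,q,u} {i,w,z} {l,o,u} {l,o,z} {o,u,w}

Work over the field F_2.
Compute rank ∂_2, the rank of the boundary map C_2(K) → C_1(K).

n_0=9 n_1=31 n_2=20  [Z2]
∂1: piv[bg,bi,bl,bo,bq,bw,bz,gu] rk=8  ker:gi,gl,go,gq,gw,gz,il,io,iq,iu,iw,iz,lo,lu,lz,ou,ow,oz,qu,qz,uw,uz,wz
∂2: piv[bgl,bgo,bil,bio,biq,biz,bow,bwz,giw,glo,glu,gou,guz,iou,iow,iqu,loz,ouw] rk=18  ker:iwz,lou
rk∂_2=18

rank∂_2=18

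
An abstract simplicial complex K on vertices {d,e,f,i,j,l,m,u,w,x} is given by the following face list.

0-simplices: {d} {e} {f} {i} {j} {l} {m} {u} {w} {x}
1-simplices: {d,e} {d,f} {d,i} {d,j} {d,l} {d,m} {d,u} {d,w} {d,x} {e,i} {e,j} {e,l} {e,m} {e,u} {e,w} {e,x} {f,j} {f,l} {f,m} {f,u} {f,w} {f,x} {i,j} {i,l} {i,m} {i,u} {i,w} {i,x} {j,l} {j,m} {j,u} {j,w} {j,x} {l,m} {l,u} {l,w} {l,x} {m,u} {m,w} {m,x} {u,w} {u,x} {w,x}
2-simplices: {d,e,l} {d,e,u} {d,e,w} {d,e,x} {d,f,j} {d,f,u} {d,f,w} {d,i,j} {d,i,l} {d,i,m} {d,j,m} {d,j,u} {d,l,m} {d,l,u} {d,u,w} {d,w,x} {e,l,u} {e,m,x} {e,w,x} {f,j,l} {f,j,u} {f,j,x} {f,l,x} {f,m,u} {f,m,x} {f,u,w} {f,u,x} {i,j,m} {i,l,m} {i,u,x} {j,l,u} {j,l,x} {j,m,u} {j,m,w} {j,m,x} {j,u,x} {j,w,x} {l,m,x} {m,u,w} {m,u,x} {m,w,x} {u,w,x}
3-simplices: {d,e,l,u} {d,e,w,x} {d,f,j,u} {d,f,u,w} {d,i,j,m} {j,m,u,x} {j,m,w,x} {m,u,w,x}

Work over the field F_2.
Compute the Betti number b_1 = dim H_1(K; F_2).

n_0=10 n_1=43 n_2=42 n_3=8  [Z2]
∂1: piv[de,df,di,dj,dl,dm,du,dw,dx] rk=9  ker:ei,ej,el,em,eu,ew,ex,fj,fl,fm,fu,fw,fx,ij,il,im,iu,iw,ix,jl,jm,ju,jw,jx,lm,lu,lw,lx,mu,mw,mx,uw,ux,wx
∂2: piv[del,deu,dew,dex,dfj,dfu,dfw,dij,dil,dim,djm,dju,dlm,dlu,duw,dwx,emx,fjl,fjx,flx,fmu,fmx,fux,iux,jlu,jmu,jmw,jwx,muw] rk=29  ker:elu,ewx,fju,fuw,ijm,ilm,jlx,jmx,jux,lmx,mux,mwx,uwx
∂3: piv[delu,dewx,dfju,dfuw,dijm,jmux,jmwx,muwx] rk=8
b_1=(43−9)−29=5

b_1=5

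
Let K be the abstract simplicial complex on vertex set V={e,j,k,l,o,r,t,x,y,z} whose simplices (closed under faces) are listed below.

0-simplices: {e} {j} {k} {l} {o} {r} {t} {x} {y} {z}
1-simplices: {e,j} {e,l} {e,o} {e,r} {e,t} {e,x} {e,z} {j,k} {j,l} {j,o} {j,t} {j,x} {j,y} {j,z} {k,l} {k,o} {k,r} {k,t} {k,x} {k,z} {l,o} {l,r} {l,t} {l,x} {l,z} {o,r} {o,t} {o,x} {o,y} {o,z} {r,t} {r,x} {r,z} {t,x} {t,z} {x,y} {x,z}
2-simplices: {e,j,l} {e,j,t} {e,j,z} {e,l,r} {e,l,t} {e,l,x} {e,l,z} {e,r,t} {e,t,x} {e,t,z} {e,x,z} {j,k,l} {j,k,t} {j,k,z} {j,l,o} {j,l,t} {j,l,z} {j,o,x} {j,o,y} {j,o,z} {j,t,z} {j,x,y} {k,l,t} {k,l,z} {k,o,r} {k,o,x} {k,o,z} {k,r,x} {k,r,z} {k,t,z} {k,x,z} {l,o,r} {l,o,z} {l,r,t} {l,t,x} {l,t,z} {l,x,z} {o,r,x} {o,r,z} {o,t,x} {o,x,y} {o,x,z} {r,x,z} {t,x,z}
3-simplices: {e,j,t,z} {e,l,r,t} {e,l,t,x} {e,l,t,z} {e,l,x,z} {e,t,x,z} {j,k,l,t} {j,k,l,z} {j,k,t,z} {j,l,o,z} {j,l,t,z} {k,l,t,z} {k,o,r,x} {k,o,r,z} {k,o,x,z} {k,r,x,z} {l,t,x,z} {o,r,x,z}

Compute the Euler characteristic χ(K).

χ(K)=-1

n_0=10 n_1=37 n_2=44 n_3=18
χ=+10−37+44−18=-1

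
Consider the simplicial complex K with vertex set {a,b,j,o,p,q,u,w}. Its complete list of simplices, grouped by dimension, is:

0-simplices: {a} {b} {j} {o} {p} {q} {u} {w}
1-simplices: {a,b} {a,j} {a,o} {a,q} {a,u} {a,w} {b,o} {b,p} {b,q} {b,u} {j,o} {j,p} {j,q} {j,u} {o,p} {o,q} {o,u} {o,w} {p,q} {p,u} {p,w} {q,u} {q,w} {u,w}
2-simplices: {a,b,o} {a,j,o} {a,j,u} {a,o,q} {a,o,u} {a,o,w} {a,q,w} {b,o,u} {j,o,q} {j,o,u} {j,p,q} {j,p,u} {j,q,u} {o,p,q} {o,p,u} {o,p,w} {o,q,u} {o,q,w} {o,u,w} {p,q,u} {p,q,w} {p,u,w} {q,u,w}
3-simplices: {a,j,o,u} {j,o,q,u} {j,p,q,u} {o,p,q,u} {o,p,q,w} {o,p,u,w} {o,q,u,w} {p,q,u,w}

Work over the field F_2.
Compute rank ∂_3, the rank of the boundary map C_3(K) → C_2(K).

n_0=8 n_1=24 n_2=23 n_3=8  [Z2]
∂1: piv[ab,aj,ao,aq,au,aw,bp] rk=7  ker:bo,bq,bu,jo,jp,jq,ju,op,oq,ou,ow,pq,pu,pw,qu,qw,uw
∂2: piv[abo,ajo,aju,aoq,aou,aow,aqw,bou,joq,jpq,jpu,jqu,opq,opw,ouw] rk=15  ker:jou,opu,oqu,oqw,pqu,pqw,puw,quw
∂3: piv[ajou,joqu,jpqu,opqu,opqw,opuw,oquw] rk=7  ker:pquw
rk∂_3=7

rank∂_3=7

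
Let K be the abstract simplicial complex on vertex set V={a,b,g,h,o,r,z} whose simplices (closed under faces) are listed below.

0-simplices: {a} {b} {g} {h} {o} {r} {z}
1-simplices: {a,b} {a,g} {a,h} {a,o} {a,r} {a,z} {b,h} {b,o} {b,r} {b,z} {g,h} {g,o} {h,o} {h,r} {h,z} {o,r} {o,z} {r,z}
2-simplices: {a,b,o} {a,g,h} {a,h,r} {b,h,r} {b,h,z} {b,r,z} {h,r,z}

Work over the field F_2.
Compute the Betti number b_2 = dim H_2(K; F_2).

b_2=1

n_0=7 n_1=18 n_2=7  [Z2]
∂1: piv[ab,ag,ah,ao,ar,az] rk=6  ker:bh,bo,br,bz,gh,go,ho,hr,hz,or,oz,rz
∂2: piv[abo,agh,ahr,bhr,bhz,brz] rk=6  ker:hrz
b_2=(7−6)−0=1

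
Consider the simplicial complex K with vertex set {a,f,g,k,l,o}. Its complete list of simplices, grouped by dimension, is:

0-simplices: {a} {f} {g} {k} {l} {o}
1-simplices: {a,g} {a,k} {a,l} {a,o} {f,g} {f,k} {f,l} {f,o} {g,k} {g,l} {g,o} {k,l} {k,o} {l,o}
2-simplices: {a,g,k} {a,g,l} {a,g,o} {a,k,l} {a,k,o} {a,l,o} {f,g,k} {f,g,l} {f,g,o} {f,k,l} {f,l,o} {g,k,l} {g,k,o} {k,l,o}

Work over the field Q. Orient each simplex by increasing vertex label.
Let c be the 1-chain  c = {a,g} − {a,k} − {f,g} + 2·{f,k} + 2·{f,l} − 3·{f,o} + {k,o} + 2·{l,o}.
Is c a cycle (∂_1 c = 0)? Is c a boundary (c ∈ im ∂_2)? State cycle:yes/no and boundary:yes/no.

n_0=6 n_1=14 n_2=14  [Q]
∂1: piv[ag,ak,al,ao,fg] rk=5  ker:fk,fl,fo,gk,gl,go,kl,ko,lo
∂2: piv[agk,agl,ago,akl,ako,alo,fgk,fgl,fgo] rk=9  ker:fkl,flo,gkl,gko,klo
∂1c = 0
c vs im∂2: reduces to 0 ⇒ boundary

cycle:yes boundary:yes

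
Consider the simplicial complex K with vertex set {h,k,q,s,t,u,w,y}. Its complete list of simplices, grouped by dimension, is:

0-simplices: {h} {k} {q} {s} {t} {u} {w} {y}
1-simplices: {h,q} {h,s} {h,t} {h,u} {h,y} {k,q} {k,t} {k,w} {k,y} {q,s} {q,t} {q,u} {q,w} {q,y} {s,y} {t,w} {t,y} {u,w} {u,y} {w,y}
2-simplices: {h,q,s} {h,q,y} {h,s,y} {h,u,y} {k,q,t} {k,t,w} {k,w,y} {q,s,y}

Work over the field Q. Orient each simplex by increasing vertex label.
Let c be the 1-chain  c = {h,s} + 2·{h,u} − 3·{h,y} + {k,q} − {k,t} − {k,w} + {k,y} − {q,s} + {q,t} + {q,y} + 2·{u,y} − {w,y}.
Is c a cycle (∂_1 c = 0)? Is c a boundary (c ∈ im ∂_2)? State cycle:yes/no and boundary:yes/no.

n_0=8 n_1=20 n_2=8  [Q]
∂1: piv[hq,hs,ht,hu,hy,kq,kw] rk=7  ker:kt,ky,qs,qt,qu,qw,qy,sy,tw,ty,uw,uy,wy
∂2: piv[hqs,hqy,hsy,huy,kqt,ktw,kwy] rk=7  ker:qsy
∂1c = 0
c vs im∂2: reduces to 0 ⇒ boundary

cycle:yes boundary:yes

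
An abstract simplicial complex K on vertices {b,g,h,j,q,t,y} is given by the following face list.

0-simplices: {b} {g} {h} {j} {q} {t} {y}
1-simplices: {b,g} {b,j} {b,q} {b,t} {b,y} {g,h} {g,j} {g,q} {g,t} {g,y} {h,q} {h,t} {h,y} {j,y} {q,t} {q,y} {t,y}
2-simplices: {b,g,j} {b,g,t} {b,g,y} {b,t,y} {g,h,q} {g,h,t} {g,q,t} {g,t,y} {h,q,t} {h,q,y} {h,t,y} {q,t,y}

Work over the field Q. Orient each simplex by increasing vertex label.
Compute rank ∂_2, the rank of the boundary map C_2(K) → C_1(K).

rank∂_2=9

n_0=7 n_1=17 n_2=12  [Q]
∂1: piv[bg,bj,bq,bt,by,gh] rk=6  ker:gj,gq,gt,gy,hq,ht,hy,jy,qt,qy,ty
∂2: piv[bgj,bgt,bgy,bty,ghq,ght,gqt,hqy,hty] rk=9  ker:gty,hqt,qty
rk∂_2=9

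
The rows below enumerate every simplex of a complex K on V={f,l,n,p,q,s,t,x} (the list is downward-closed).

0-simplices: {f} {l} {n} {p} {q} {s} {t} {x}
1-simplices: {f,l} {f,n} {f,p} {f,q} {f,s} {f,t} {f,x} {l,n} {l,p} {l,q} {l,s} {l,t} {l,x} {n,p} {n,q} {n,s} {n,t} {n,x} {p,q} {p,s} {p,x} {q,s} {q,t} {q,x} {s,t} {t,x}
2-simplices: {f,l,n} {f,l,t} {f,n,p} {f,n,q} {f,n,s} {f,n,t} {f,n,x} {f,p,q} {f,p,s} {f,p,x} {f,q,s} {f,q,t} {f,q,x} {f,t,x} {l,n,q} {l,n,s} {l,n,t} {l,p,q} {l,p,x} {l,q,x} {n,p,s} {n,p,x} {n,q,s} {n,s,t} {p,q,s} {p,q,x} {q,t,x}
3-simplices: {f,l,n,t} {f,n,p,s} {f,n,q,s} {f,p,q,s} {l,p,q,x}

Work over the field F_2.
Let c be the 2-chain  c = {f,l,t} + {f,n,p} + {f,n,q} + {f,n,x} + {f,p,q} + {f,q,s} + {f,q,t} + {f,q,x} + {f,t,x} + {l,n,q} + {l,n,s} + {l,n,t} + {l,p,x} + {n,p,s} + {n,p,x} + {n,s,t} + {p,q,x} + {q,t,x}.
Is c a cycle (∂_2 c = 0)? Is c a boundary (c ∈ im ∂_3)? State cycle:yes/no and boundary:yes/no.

cycle:no boundary:no

n_0=8 n_1=26 n_2=27 n_3=5  [Z2]
∂1: piv[fl,fn,fp,fq,fs,ft,fx] rk=7  ker:ln,lp,lq,ls,lt,lx,np,nq,ns,nt,nx,pq,ps,px,qs,qt,qx,st,tx
∂2: piv[fln,flt,fnp,fnq,fns,fnt,fnx,fpq,fps,fpx,fqs,fqt,fqx,ftx,lnq,lns,lpq,lpx,nst] rk=19  ker:lnt,lqx,nps,npx,nqs,pqs,pqx,qtx
∂3: piv[flnt,fnps,fnqs,fpqs,lpqx] rk=5
∂2c = {f,l} + {f,n} + {f,q} + {f,s} + {f,t} + {f,x} + {l,n} + {l,p} + {l,q} + {l,s} + {l,x} + {n,p} + {n,s} + {p,s} + {p,x} + {q,s} + {q,x} + {s,t}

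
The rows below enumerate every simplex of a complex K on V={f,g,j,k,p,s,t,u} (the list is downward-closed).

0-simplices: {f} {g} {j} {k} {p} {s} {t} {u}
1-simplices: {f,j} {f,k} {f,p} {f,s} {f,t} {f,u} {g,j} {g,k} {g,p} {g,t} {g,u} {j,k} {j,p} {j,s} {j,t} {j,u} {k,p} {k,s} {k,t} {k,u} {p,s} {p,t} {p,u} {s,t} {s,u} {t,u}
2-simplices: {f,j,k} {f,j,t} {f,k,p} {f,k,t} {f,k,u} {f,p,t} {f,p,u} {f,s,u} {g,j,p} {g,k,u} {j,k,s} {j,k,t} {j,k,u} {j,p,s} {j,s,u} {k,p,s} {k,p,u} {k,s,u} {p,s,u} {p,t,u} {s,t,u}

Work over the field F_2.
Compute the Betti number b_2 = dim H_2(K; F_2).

n_0=8 n_1=26 n_2=21  [Z2]
∂1: piv[fj,fk,fp,fs,ft,fu,gj] rk=7  ker:gk,gp,gt,gu,jk,jp,js,jt,ju,kp,ks,kt,ku,ps,pt,pu,st,su,tu
∂2: piv[fjk,fjt,fkp,fkt,fku,fpt,fpu,fsu,gjp,gku,jks,jku,jps,jsu,kps,ptu,stu] rk=17  ker:jkt,kpu,ksu,psu
b_2=(21−17)−0=4

b_2=4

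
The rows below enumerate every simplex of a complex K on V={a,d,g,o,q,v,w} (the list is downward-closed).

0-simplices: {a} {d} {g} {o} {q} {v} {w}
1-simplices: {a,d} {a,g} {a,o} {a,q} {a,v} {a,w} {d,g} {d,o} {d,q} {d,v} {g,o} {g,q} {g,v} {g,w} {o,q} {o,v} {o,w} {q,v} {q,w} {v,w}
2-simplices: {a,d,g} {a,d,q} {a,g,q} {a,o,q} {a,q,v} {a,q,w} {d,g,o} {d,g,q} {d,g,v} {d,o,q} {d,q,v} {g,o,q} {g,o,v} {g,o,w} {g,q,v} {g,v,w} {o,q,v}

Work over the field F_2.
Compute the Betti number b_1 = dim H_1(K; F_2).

n_0=7 n_1=20 n_2=17  [Z2]
∂1: piv[ad,ag,ao,aq,av,aw] rk=6  ker:dg,do,dq,dv,go,gq,gv,gw,oq,ov,ow,qv,qw,vw
∂2: piv[adg,adq,agq,aoq,aqv,aqw,dgo,dgv,doq,dqv,gov,gow,gvw] rk=13  ker:dgq,goq,gqv,oqv
b_1=(20−6)−13=1

b_1=1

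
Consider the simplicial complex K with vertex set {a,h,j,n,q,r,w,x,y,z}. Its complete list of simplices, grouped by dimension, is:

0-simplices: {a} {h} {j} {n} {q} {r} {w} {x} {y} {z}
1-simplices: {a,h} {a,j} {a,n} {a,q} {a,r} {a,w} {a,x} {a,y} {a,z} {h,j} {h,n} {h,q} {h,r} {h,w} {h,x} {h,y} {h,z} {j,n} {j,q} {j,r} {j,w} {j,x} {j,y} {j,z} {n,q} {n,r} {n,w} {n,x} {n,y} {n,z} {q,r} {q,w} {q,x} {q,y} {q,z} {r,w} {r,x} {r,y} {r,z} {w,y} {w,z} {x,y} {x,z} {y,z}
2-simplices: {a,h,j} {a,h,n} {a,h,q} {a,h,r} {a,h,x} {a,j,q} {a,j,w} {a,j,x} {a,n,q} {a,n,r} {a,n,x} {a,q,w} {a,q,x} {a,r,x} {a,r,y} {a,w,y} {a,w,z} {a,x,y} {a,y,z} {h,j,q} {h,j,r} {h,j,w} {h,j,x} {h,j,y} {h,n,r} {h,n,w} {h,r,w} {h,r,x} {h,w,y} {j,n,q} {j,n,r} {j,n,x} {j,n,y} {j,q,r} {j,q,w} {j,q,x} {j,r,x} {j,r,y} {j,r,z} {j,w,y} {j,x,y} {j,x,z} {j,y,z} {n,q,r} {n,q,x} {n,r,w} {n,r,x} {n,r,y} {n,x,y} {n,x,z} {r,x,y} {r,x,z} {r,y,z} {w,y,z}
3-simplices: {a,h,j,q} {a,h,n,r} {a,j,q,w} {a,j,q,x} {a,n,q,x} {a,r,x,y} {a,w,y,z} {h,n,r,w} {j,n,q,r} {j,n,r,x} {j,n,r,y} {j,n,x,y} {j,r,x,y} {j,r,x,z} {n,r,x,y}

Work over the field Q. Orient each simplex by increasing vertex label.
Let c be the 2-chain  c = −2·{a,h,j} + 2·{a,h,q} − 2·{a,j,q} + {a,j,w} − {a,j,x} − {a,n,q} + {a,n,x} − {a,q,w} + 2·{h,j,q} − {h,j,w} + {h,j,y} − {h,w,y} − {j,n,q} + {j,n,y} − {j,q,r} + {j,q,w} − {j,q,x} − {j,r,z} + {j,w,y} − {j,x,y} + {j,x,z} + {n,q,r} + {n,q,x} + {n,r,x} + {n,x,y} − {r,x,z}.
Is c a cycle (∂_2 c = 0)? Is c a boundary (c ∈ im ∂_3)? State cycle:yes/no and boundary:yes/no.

n_0=10 n_1=44 n_2=54 n_3=15  [Q]
∂1: piv[ah,aj,an,aq,ar,aw,ax,ay,az] rk=9  ker:hj,hn,hq,hr,hw,hx,hy,hz,jn,jq,jr,jw,jx,jy,jz,nq,nr,nw,nx,ny,nz,qr,qw,qx,qy,qz,rw,rx,ry,rz,wy,wz,xy,xz,yz
∂2: piv[ahj,ahn,ahq,ahr,ahx,ajq,ajw,ajx,anq,anr,anx,aqw,aqx,arx,ary,awy,awz,axy,ayz,hjr,hjw,hjy,hnw,hrw,hwy,jnq,jny,jqr,jrz,jxz,jyz,nxz] rk=32  ker:hjq,hjx,hnr,hrx,jnr,jnx,jqw,jqx,jrx,jry,jwy,jxy,nqr,nqx,nrw,nrx,nry,nxy,rxy,rxz,ryz,wyz
∂3: piv[ahjq,ahnr,ajqw,ajqx,anqx,arxy,awyz,hnrw,jnqr,jnrx,jnry,jnxy,jrxy,jrxz] rk=14  ker:nrxy
∂2c = 0
c vs im∂3: residual ≠ 0 ⇒ not boundary

cycle:yes boundary:no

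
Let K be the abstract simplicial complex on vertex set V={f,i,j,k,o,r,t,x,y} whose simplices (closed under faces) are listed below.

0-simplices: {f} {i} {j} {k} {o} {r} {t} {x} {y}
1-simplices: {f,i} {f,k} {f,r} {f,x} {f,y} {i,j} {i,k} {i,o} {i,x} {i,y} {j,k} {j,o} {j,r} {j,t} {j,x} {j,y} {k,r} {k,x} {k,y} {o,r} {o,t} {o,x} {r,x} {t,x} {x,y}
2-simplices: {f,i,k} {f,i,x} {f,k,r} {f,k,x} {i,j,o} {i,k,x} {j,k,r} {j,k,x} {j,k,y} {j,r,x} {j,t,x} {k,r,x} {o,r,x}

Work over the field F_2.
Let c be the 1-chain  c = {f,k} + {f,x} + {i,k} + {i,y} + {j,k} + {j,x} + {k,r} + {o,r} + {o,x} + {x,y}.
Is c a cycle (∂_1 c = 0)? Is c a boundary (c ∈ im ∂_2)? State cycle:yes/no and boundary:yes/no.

cycle:yes boundary:no

n_0=9 n_1=25 n_2=13  [Z2]
∂1: piv[fi,fk,fr,fx,fy,ij,io,jt] rk=8  ker:ik,ix,iy,jk,jo,jr,jx,jy,kr,kx,ky,or,ot,ox,rx,tx,xy
∂2: piv[fik,fix,fkr,fkx,ijo,jkr,jkx,jky,jrx,jtx,orx] rk=11  ker:ikx,krx
∂1c = 0
c vs im∂2: residual ≠ 0 ⇒ not boundary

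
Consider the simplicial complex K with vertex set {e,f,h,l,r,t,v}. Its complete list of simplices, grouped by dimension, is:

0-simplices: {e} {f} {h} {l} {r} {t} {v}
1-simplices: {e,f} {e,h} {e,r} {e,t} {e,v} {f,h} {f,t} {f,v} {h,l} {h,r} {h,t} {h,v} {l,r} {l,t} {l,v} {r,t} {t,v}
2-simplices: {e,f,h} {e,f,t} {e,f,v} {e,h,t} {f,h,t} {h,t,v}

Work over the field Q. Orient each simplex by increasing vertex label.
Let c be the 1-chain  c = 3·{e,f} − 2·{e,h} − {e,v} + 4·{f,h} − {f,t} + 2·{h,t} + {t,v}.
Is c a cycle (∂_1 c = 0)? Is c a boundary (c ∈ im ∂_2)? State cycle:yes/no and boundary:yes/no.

cycle:yes boundary:no

n_0=7 n_1=17 n_2=6  [Q]
∂1: piv[ef,eh,er,et,ev,hl] rk=6  ker:fh,ft,fv,hr,ht,hv,lr,lt,lv,rt,tv
∂2: piv[efh,eft,efv,eht,htv] rk=5  ker:fht
∂1c = 0
c vs im∂2: residual ≠ 0 ⇒ not boundary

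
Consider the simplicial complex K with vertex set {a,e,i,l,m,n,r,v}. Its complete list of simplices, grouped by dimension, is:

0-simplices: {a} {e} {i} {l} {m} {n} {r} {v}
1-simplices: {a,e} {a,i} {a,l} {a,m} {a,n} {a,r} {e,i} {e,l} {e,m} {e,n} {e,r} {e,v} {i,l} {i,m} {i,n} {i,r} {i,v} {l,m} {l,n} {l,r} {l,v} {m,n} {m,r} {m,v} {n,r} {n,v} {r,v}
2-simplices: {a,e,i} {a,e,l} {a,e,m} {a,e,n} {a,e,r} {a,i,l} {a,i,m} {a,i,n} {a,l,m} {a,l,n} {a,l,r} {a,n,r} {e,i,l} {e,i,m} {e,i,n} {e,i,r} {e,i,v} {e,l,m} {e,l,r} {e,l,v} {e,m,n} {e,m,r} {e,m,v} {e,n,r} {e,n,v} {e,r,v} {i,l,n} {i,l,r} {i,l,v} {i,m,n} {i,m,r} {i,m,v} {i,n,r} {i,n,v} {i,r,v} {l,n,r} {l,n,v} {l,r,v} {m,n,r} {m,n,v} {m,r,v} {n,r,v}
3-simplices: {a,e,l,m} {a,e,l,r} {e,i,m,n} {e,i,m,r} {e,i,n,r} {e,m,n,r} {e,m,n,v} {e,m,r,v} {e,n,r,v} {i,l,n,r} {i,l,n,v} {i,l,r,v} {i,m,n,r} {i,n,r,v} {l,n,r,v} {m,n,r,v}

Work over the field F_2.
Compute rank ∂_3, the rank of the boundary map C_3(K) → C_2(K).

n_0=8 n_1=27 n_2=42 n_3=16  [Z2]
∂1: piv[ae,ai,al,am,an,ar,ev] rk=7  ker:ei,el,em,en,er,il,im,in,ir,iv,lm,ln,lr,lv,mn,mr,mv,nr,nv,rv
∂2: piv[aei,ael,aem,aen,aer,ail,aim,ain,alm,aln,alr,anr,eir,eiv,elv,emn,emr,emv,env,erv] rk=20  ker:eil,eim,ein,elm,elr,enr,iln,ilr,ilv,imn,imr,imv,inr,inv,irv,lnr,lnv,lrv,mnr,mnv,mrv,nrv
∂3: piv[aelm,aelr,eimn,eimr,einr,emnr,emnv,emrv,enrv,ilnr,ilnv,ilrv,inrv] rk=13  ker:imnr,lnrv,mnrv
rk∂_3=13

rank∂_3=13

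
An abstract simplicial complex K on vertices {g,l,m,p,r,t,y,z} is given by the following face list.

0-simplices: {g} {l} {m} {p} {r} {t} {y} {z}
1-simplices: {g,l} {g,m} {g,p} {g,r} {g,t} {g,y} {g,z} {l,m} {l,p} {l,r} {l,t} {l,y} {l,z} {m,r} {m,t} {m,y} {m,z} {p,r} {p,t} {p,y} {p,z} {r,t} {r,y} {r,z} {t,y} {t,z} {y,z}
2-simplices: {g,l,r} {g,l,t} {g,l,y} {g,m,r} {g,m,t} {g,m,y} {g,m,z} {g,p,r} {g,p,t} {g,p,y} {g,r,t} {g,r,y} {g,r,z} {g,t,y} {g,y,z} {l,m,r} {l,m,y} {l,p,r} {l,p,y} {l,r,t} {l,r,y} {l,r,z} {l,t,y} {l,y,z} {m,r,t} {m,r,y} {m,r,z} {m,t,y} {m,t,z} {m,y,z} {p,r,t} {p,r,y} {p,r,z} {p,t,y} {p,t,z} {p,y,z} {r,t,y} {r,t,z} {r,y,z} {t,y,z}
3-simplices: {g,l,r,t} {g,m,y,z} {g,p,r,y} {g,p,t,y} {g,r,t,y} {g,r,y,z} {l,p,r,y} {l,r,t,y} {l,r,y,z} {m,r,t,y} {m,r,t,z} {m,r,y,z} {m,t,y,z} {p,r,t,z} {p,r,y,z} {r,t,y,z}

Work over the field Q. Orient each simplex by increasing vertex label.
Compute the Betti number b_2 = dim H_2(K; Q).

n_0=8 n_1=27 n_2=40 n_3=16  [Q]
∂1: piv[gl,gm,gp,gr,gt,gy,gz] rk=7  ker:lm,lp,lr,lt,ly,lz,mr,mt,my,mz,pr,pt,py,pz,rt,ry,rz,ty,tz,yz
∂2: piv[glr,glt,gly,gmr,gmt,gmy,gmz,gpr,gpt,gpy,grt,gry,grz,gty,gyz,lmr,lpr,lrz,mtz,prz] rk=20  ker:lmy,lpy,lrt,lry,lty,lyz,mrt,mry,mrz,mty,myz,prt,pry,pty,ptz,pyz,rty,rtz,ryz,tyz
∂3: piv[glrt,gmyz,gpry,gpty,grty,gryz,lpry,lrty,lryz,mrty,mrtz,mryz,mtyz,prtz,pryz] rk=15  ker:rtyz
b_2=(40−20)−15=5

b_2=5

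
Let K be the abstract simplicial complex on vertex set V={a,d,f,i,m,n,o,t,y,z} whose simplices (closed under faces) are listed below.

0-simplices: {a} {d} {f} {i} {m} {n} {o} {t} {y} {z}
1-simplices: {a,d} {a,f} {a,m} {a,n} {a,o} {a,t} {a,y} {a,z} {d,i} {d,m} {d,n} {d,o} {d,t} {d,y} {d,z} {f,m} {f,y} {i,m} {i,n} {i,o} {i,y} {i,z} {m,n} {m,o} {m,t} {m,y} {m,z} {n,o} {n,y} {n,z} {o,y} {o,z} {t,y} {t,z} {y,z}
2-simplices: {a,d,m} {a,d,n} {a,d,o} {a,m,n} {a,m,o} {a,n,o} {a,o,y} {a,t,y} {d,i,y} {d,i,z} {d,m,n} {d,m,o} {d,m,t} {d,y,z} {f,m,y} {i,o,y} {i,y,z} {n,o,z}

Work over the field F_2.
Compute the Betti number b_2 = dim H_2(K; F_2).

b_2=3

n_0=10 n_1=35 n_2=18  [Z2]
∂1: piv[ad,af,am,an,ao,at,ay,az,di] rk=9  ker:dm,dn,do,dt,dy,dz,fm,fy,im,in,io,iy,iz,mn,mo,mt,my,mz,no,ny,nz,oy,oz,ty,tz,yz
∂2: piv[adm,adn,ado,amn,amo,ano,aoy,aty,diy,diz,dmt,dyz,fmy,ioy,noz] rk=15  ker:dmn,dmo,iyz
b_2=(18−15)−0=3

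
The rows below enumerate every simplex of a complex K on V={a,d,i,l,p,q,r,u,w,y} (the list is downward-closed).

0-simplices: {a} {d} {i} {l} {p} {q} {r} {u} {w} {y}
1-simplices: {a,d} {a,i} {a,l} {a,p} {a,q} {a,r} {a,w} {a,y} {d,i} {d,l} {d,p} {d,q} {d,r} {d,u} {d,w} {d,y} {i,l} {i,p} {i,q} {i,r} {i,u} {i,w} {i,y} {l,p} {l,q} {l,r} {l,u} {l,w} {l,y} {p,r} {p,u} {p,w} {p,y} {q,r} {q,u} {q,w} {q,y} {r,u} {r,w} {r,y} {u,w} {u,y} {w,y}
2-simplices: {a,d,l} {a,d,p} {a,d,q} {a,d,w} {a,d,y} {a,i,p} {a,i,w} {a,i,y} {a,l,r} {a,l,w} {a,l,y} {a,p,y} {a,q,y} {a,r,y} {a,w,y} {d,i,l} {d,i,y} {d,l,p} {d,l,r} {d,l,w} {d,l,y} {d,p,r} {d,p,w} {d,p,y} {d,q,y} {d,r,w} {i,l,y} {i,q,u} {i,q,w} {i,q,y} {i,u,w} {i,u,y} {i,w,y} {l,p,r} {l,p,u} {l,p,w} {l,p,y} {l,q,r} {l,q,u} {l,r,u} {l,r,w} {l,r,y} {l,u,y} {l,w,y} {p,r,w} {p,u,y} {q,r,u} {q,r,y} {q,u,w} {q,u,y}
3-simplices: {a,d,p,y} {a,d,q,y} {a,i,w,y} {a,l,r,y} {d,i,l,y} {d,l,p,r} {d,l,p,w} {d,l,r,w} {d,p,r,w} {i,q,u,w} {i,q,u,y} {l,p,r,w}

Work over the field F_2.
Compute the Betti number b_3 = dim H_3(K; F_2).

b_3=1

n_0=10 n_1=43 n_2=50 n_3=12  [Z2]
∂1: piv[ad,ai,al,ap,aq,ar,aw,ay,du] rk=9  ker:di,dl,dp,dq,dr,dw,dy,il,ip,iq,ir,iu,iw,iy,lp,lq,lr,lu,lw,ly,pr,pu,pw,py,qr,qu,qw,qy,ru,rw,ry,uw,uy,wy
∂2: piv[adl,adp,adq,adw,ady,aip,aiw,aiy,alr,alw,aly,apy,aqy,ary,awy,dil,diy,dlp,dlr,dpr,dpw,drw,iqu,iqw,iqy,iuw,iuy,lpu,lqr,lqu,lru,luy] rk=32  ker:dlw,dly,dpy,dqy,ily,iwy,lpr,lpw,lpy,lrw,lry,lwy,prw,puy,qru,qry,quw,quy
∂3: piv[adpy,adqy,aiwy,alry,dily,dlpr,dlpw,dlrw,dprw,iquw,iquy] rk=11  ker:lprw
b_3=(12−11)−0=1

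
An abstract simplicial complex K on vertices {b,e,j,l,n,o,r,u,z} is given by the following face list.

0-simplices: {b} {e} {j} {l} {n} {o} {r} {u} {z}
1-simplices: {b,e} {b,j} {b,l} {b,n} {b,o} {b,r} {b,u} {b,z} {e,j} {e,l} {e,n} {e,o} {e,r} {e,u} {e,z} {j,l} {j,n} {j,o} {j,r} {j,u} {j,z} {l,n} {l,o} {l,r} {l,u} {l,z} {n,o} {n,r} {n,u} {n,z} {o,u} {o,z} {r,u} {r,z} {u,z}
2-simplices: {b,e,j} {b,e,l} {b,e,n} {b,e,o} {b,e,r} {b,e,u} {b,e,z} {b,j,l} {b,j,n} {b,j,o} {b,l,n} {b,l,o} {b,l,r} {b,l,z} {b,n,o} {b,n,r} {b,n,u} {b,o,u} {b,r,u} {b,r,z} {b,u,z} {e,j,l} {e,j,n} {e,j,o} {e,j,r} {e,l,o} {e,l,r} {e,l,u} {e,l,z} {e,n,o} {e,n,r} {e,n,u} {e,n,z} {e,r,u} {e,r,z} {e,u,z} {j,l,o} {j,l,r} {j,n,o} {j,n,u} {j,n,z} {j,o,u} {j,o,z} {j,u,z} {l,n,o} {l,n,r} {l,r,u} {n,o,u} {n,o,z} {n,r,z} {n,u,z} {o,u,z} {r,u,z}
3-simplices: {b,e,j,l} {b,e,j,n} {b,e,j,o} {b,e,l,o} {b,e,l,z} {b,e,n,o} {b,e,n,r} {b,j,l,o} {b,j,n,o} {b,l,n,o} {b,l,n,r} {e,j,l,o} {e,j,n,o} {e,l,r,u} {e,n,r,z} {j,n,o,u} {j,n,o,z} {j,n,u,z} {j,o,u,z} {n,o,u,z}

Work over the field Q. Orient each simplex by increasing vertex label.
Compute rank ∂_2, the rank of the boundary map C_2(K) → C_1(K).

rank∂_2=27

n_0=9 n_1=35 n_2=53 n_3=20  [Q]
∂1: piv[be,bj,bl,bn,bo,br,bu,bz] rk=8  ker:ej,el,en,eo,er,eu,ez,jl,jn,jo,jr,ju,jz,ln,lo,lr,lu,lz,no,nr,nu,nz,ou,oz,ru,rz,uz
∂2: piv[bej,bel,ben,beo,ber,beu,bez,bjl,bjn,bjo,bln,blo,blr,blz,bno,bnr,bnu,bou,bru,brz,buz,ejr,elu,enz,jnu,jnz,joz] rk=27  ker:ejl,ejn,ejo,elo,elr,elz,eno,enr,enu,eru,erz,euz,jlo,jlr,jno,jou,juz,lno,lnr,lru,nou,noz,nrz,nuz,ouz,ruz
∂3: piv[bejl,bejn,bejo,belo,belz,beno,benr,bjlo,bjno,blno,blnr,elru,enrz,jnou,jnoz,jnuz,jouz] rk=17  ker:ejlo,ejno,nouz
rk∂_2=27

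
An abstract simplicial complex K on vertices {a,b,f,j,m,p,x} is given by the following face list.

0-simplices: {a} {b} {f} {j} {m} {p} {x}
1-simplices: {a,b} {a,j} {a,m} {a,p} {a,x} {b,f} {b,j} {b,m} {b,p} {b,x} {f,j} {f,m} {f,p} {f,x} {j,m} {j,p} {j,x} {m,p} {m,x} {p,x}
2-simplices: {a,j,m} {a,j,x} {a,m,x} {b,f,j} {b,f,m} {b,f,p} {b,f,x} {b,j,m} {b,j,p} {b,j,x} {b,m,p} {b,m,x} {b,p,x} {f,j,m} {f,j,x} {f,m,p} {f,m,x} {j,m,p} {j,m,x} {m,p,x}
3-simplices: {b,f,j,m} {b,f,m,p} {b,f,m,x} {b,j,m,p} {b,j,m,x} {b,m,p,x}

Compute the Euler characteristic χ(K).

χ(K)=1

n_0=7 n_1=20 n_2=20 n_3=6
χ=+7−20+20−6=1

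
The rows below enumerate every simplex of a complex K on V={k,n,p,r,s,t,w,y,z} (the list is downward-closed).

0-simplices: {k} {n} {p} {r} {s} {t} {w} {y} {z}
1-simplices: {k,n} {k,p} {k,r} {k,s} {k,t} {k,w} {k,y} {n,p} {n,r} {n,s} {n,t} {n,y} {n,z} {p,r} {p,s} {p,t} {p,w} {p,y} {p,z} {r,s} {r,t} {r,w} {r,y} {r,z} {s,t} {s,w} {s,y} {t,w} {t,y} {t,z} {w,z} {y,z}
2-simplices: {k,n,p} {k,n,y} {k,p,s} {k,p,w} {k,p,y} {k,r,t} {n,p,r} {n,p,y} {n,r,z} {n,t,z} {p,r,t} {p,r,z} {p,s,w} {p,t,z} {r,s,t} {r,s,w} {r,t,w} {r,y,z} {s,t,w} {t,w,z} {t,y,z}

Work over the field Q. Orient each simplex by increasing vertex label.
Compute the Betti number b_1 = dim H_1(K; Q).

n_0=9 n_1=32 n_2=21  [Q]
∂1: piv[kn,kp,kr,ks,kt,kw,ky,nz] rk=8  ker:np,nr,ns,nt,ny,pr,ps,pt,pw,py,pz,rs,rt,rw,ry,rz,st,sw,sy,tw,ty,tz,wz,yz
∂2: piv[knp,kny,kps,kpw,kpy,krt,npr,nrz,ntz,prt,prz,psw,ptz,rst,rsw,rtw,ryz,twz,tyz] rk=19  ker:npy,stw
b_1=(32−8)−19=5

b_1=5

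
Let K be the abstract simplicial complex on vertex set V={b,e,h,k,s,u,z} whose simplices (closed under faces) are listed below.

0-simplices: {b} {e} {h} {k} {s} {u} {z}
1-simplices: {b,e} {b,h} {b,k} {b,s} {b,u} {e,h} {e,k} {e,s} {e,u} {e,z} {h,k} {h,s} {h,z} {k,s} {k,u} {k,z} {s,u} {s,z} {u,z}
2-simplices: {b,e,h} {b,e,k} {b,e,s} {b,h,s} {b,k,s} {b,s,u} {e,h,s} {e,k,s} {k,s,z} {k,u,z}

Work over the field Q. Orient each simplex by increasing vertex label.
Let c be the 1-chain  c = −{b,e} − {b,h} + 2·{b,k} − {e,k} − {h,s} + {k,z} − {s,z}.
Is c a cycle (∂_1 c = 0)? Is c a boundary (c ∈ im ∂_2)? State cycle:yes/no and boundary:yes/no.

cycle:yes boundary:yes

n_0=7 n_1=19 n_2=10  [Q]
∂1: piv[be,bh,bk,bs,bu,ez] rk=6  ker:eh,ek,es,eu,hk,hs,hz,ks,ku,kz,su,sz,uz
∂2: piv[beh,bek,bes,bhs,bks,bsu,ksz,kuz] rk=8  ker:ehs,eks
∂1c = 0
c vs im∂2: reduces to 0 ⇒ boundary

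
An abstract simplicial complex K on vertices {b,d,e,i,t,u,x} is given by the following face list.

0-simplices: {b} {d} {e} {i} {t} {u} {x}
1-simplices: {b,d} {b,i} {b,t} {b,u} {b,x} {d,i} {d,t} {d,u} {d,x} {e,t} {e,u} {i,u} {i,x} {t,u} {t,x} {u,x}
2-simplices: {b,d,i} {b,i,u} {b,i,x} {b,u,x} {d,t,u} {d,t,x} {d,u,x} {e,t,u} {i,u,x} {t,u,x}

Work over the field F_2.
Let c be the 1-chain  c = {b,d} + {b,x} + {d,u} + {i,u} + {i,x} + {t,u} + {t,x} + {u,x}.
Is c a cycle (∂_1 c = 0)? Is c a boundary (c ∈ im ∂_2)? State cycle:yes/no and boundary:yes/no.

cycle:yes boundary:no

n_0=7 n_1=16 n_2=10  [Z2]
∂1: piv[bd,bi,bt,bu,bx,et] rk=6  ker:di,dt,du,dx,eu,iu,ix,tu,tx,ux
∂2: piv[bdi,biu,bix,bux,dtu,dtx,dux,etu] rk=8  ker:iux,tux
∂1c = 0
c vs im∂2: residual ≠ 0 ⇒ not boundary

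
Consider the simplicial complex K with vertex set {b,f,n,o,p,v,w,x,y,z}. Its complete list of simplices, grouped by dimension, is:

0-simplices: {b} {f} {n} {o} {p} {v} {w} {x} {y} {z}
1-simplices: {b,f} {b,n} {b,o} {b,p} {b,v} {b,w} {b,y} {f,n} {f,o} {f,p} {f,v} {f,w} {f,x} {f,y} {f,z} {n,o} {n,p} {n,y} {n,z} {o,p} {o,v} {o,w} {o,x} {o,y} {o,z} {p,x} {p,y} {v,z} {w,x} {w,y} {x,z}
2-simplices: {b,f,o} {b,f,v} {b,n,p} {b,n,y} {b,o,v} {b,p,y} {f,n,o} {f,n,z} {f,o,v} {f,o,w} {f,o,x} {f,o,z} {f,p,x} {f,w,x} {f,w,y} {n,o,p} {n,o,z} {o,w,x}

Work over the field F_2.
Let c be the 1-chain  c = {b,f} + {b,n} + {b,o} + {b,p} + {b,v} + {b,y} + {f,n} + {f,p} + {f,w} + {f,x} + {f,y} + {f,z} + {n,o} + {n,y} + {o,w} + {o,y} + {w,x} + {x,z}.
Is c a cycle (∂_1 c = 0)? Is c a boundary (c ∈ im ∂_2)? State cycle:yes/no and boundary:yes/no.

cycle:no boundary:no

n_0=10 n_1=31 n_2=18  [Z2]
∂1: piv[bf,bn,bo,bp,bv,bw,by,fx,fz] rk=9  ker:fn,fo,fp,fv,fw,fy,no,np,ny,nz,op,ov,ow,ox,oy,oz,px,py,vz,wx,wy,xz
∂2: piv[bfo,bfv,bnp,bny,bov,bpy,fno,fnz,fow,fox,foz,fpx,fwx,fwy,nop] rk=15  ker:fov,noz,owx
∂1c = {f} + {v} + {w} + {x}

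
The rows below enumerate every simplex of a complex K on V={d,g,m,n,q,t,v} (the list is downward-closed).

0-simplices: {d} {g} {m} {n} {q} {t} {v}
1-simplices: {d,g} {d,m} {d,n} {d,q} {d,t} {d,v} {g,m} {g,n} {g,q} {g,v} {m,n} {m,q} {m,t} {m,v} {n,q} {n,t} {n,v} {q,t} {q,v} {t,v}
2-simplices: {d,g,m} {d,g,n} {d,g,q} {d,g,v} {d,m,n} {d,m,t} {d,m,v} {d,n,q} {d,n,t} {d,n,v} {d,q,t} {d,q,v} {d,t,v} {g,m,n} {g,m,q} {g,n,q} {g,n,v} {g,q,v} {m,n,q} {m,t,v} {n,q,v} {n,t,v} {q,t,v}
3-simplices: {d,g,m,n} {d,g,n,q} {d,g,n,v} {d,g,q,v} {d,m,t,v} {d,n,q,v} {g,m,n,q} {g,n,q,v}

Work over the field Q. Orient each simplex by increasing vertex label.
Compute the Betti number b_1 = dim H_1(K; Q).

n_0=7 n_1=20 n_2=23 n_3=8  [Q]
∂1: piv[dg,dm,dn,dq,dt,dv] rk=6  ker:gm,gn,gq,gv,mn,mq,mt,mv,nq,nt,nv,qt,qv,tv
∂2: piv[dgm,dgn,dgq,dgv,dmn,dmt,dmv,dnq,dnt,dnv,dqt,dqv,dtv,gmq] rk=14  ker:gmn,gnq,gnv,gqv,mnq,mtv,nqv,ntv,qtv
∂3: piv[dgmn,dgnq,dgnv,dgqv,dmtv,dnqv,gmnq] rk=7  ker:gnqv
b_1=(20−6)−14=0

b_1=0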